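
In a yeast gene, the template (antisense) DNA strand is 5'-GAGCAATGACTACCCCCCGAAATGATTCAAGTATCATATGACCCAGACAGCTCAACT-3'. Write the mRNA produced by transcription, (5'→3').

5'-AGUUGAGCUGUCUGGGUCAUAUGAUACUUGAAUCAUUUCGGGGGGUAGUCAUUGCUC-3'

The mRNA has the sequence of the coding strand (reverse complement of the template) with T→U. Reverse complement of GAGCAATGACTACCCCCCGAAATGATTCAAGTATCATATGACCCAGACAGCTCAACT is AGTTGAGCTGTCTGGGTCATATGATACTTGAATCATTTCGGGGGGTAGTCATTGCTC; then T→U.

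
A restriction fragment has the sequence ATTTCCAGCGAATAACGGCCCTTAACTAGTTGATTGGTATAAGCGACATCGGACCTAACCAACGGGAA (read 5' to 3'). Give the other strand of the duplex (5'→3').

5'-TTCCCGTTGGTTAGGTCCGATGTCGCTTATACCAATCAACTAGTTAAGGGCCGTTATTCGCTGGAAAT-3'

The complement of ATTTCCAGCGAATAACGGCCCTTAACTAGTTGATTGGTATAAGCGACATCGGACCTAACCAACGGGAA is TAAAGGTCGCTTATTGCCGGGAATTGATCAACTAACCATATTCGCTGTAGCCTGGATTGGTTGCCCTT (A↔T, G↔C). DNA strands are antiparallel, so the complementary strand runs 3'→5'; reversing gives the 5'→3' form.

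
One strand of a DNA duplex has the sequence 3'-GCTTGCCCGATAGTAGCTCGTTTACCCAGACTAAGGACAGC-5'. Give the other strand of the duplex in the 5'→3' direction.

5'-CGAACGGGCTATCATCGAGCAAATGGGTCTGATTCCTGTCG-3'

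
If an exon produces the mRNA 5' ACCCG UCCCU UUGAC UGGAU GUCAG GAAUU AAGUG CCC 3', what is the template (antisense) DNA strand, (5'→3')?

Replace U with T to get the coding DNA strand: ACCCGTCCCTTTGACTGGATGTCAGGAATTAAGTGCCC. The template strand is its reverse complement (complement TGGGCAGGGAAACTGACCTACAGTCCTTAATTCACGGG, then reverse).

5'-GGGCACTTAATTCCTGACATCCAGTCAAAGGGACGGGT-3'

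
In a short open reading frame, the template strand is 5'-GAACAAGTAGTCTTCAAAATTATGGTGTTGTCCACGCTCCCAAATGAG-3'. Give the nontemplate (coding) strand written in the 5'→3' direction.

The coding strand is complementary and antiparallel to the template: take the complement (A↔T, G↔C) and reverse.

5'-CTCATTTGGGAGCGTGGACAACACCATAATTTTGAAGACTACTTGTTC-3'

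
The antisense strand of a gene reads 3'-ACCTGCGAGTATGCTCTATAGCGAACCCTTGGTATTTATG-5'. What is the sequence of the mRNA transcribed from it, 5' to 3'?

5'-UGGACGCUCAUACGAGAUAUCGCUUGGGAACCAUAAAUAC-3'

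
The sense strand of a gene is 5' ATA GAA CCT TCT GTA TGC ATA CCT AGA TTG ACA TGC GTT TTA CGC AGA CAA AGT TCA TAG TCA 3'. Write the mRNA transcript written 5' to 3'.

5′-AUAGAACCUUCUGUAUGCAUACCUAGAUUGACAUGCGUUUUACGCAGACAAAGUUCAUAGUCA-3′

mRNA has the coding-strand sequence with U in place of T.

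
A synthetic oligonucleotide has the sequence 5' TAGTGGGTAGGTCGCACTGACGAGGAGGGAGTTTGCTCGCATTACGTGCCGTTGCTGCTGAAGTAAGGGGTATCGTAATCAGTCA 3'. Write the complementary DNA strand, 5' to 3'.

The complement of TAGTGGGTAGGTCGCACTGACGAGGAGGGAGTTTGCTCGCATTACGTGCCGTTGCTGCTGAAGTAAGGGGTATCGTAATCAGTCA is ATCACCCATCCAGCGTGACTGCTCCTCCCTCAAACGAGCGTAATGCACGGCAACGACGACTTCATTCCCCATAGCATTAGTCAGT (A↔T, G↔C). DNA strands are antiparallel, so the complementary strand runs 3'→5'; reversing gives the 5'→3' form.

5'-TGACTGATTACGATACCCCTTACTTCAGCAGCAACGGCACGTAATGCGAGCAAACTCCCTCCTCGTCAGTGCGACCTACCCACTA-3'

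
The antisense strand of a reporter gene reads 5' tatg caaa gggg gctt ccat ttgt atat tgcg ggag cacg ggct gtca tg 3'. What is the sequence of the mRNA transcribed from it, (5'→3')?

5′-CAUGACAGCCCGUGCUCCCGCAAUAUACAAAUGGAAGCCCCCUUUGCAUA-3′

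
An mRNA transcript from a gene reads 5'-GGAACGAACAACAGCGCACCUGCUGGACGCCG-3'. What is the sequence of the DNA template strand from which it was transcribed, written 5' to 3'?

Replace U with T to get the coding DNA strand: GGAACGAACAACAGCGCACCTGCTGGACGCCG. The template strand is its reverse complement (complement CCTTGCTTGTTGTCGCGTGGACGACCTGCGGC, then reverse).

5′-CGGCGTCCAGCAGGTGCGCTGTTGTTCGTTCC-3′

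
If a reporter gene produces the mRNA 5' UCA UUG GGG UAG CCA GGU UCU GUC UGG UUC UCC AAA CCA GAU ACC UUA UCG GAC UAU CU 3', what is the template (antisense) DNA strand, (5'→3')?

5'-AGATAGTCCGATAAGGTATCTGGTTTGGAGAACCAGACAGAACCTGGCTACCCCAATGA-3'

Replace U with T to get the coding DNA strand: TCATTGGGGTAGCCAGGTTCTGTCTGGTTCTCCAAACCAGATACCTTATCGGACTATCT. The template strand is its reverse complement (complement AGTAACCCCATCGGTCCAAGACAGACCAAGAGGTTTGGTCTATGGAATAGCCTGATAGA, then reverse).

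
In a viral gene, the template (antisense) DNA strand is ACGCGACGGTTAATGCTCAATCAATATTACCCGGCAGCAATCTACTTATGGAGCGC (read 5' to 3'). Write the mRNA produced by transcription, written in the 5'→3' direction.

RNA polymerase reads the template 3'→5' and synthesizes mRNA 5'→3' by base-pairing (A→U, T→A, G↔C). The complement of the template is TGCGCTGCCAATTACGAGTTAGTTATAATGGGCCGTCGTTAGATGAATACCTCGCG; antiparallel, so 5'→3' the coding strand is GCGCTCCATAAGTAGATTGCTGCCGGGTAATATTGATTGAGCATTAACCGTCGCGT. Replace T with U for the mRNA.

5'-GCGCUCCAUAAGUAGAUUGCUGCCGGGUAAUAUUGAUUGAGCAUUAACCGUCGCGU-3'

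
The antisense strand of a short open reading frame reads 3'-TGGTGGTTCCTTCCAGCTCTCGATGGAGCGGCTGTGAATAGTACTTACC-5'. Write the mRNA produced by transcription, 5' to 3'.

5′-ACCACCAAGGAAGGUCGAGAGCUACCUCGCCGACACUUAUCAUGAAUGG-3′

Reading the template 3'→5' as shown, RNA polymerase pairs each base (A→U, T→A, G↔C) to build mRNA 5'→3' directly.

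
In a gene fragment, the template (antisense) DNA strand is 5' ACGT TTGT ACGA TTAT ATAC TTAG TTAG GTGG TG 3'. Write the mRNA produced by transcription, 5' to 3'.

5'-CACCACCUAACUAAGUAUAUAAUCGUACAAACGU-3'

The mRNA has the sequence of the coding strand (reverse complement of the template) with T→U. Reverse complement of ACGTTTGTACGATTATATACTTAGTTAGGTGGTG is CACCACCTAACTAAGTATATAATCGTACAAACGT; then T→U.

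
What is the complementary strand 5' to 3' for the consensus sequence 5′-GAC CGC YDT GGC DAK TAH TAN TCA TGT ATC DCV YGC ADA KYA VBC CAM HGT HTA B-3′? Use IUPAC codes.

5'-VTADACDKTGGVBTRMTHTGCRBGHGATACATGANTADTAMTHGCCAHRGCGGTC-3'

Standard pairs A↔T, G↔C; ambiguity codes pair Y↔R, M↔K, B↔V, D↔H, N↔N. Complement (CTGGCGRHACCGHTMATDATNAGTACATAGHGBRCGTHTMRTBVGGTKDCADATV), then reverse for 5'→3'.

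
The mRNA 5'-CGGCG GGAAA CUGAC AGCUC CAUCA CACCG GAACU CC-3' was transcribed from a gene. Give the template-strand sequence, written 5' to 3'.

5'-GGAGTTCCGGTGTGATGGAGCTGTCAGTTTCCCGCCG-3'

Replace U with T to get the coding DNA strand: CGGCGGGAAACTGACAGCTCCATCACACCGGAACTCC. The template strand is its reverse complement (complement GCCGCCCTTTGACTGTCGAGGTAGTGTGGCCTTGAGG, then reverse).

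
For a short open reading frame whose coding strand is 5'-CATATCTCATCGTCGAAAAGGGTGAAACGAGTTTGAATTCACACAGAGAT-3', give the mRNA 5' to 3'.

The mRNA is synthesized from the template strand, so it matches the coding strand with T replaced by U.

5'-CAUAUCUCAUCGUCGAAAAGGGUGAAACGAGUUUGAAUUCACACAGAGAU-3'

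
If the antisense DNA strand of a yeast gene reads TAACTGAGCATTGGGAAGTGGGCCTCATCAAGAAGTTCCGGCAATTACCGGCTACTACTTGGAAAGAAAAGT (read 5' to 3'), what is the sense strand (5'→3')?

5'-ACTTTTCTTTCCAAGTAGTAGCCGGTAATTGCCGGAACTTCTTGATGAGGCCCACTTCCCAATGCTCAGTTA-3'

The coding strand is complementary and antiparallel to the template: take the complement (A↔T, G↔C) and reverse.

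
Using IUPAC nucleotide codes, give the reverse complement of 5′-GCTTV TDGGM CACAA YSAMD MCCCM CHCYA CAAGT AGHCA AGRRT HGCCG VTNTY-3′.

Standard pairs A↔T, G↔C; ambiguity codes pair R↔Y, M↔K, S↔S, D↔H, V↔B, N↔N. Complement (CGAABAHCCKGTGTTRSTKHKGGGKGDGRTGTTCATCDGTTCYYADCGGCBANAR), then reverse for 5'→3'.

5'-RANABCGGCDAYYCTTGDCTACTTGTRGDGKGGGKHKTSRTTGTGKCCHABAAGC-3'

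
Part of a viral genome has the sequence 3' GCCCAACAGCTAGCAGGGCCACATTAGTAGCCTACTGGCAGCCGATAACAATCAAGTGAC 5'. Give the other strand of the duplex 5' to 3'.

5'-CGGGTTGTCGATCGTCCCGGTGTAATCATCGGATGACCGTCGGCTATTGTTAGTTCACTG-3'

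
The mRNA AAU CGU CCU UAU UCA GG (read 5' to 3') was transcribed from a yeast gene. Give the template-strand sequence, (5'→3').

5'-CCTGAATAAGGACGATT-3'

Replace U with T to get the coding DNA strand: AATCGTCCTTATTCAGG. The template strand is its reverse complement (complement TTAGCAGGAATAAGTCC, then reverse).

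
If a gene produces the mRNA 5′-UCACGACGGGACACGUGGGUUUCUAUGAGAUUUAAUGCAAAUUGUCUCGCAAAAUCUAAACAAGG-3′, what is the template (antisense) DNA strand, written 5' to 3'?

5'-CCTTGTTTAGATTTTGCGAGACAATTTGCATTAAATCTCATAGAAACCCACGTGTCCCGTCGTGA-3'

Replace U with T to get the coding DNA strand: TCACGACGGGACACGTGGGTTTCTATGAGATTTAATGCAAATTGTCTCGCAAAATCTAAACAAGG. The template strand is its reverse complement (complement AGTGCTGCCCTGTGCACCCAAAGATACTCTAAATTACGTTTAACAGAGCGTTTTAGATTTGTTCC, then reverse).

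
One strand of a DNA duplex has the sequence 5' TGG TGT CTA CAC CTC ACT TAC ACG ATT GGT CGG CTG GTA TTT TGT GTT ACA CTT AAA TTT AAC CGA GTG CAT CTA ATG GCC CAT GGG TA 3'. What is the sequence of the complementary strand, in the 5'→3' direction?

5′-TACCCATGGGCCATTAGATGCACTCGGTTAAATTTAAGTGTAACACAAAATACCAGCCGACCAATCGTGTAAGTGAGGTGTAGACACCA-3′

Pairing A↔T and G↔C gives ACCACAGATGTGGAGTGAATGTGCTAACCAGCCGACCATAAAACACAATGTGAATTTAAATTGGCTCACGTAGATTACCGGGTACCCAT, running 3'→5'. Reverse for the 5'→3' convention.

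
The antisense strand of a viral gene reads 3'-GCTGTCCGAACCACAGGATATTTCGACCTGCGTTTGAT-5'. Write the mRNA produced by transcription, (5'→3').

5'-CGACAGGCUUGGUGUCCUAUAAAGCUGGACGCAAACUA-3'

Reading the template 3'→5' as shown, RNA polymerase pairs each base (A→U, T→A, G↔C) to build mRNA 5'→3' directly.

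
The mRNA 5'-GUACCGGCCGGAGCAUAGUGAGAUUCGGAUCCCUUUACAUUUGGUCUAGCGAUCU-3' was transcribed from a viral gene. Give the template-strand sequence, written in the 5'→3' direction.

5'-AGATCGCTAGACCAAATGTAAAGGGATCCGAATCTCACTATGCTCCGGCCGGTAC-3'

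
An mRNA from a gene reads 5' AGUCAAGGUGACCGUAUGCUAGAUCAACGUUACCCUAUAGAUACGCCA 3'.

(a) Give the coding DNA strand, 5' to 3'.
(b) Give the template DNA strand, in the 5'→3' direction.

(a) The coding strand matches the mRNA with U→T.
(b) The template strand is the reverse complement of the coding strand.

(a) 5'-AGTCAAGGTGACCGTATGCTAGATCAACGTTACCCTATAGATACGCCA-3'
(b) 5'-TGGCGTATCTATAGGGTAACGTTGATCTAGCATACGGTCACCTTGACT-3'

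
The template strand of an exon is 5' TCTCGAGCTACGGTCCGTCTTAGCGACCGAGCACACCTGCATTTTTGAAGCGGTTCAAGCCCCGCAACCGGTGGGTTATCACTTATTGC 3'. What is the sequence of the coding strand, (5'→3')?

5'-GCAATAAGTGATAACCCACCGGTTGCGGGGCTTGAACCGCTTCAAAAATGCAGGTGTGCTCGGTCGCTAAGACGGACCGTAGCTCGAGA-3'

The coding strand is complementary and antiparallel to the template: take the complement (A↔T, G↔C) and reverse.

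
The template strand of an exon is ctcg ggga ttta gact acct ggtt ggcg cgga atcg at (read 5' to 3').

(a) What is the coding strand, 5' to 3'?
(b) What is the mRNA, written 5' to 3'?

(a) 5'-ATCGATTCCGCGCCAACCAGGTAGTCTAAATCCCCGAG-3'
(b) 5'-AUCGAUUCCGCGCCAACCAGGUAGUCUAAAUCCCCGAG-3'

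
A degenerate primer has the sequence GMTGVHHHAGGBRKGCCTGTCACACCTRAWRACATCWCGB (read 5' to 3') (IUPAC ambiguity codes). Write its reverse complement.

Standard pairs A↔T, G↔C; ambiguity codes pair R↔Y, M↔K, W↔W, B↔V, H↔D. Complement (CKACBDDDTCCVYMCGGACAGTGTGGAYTWYTGTAGWGCV), then reverse for 5'→3'.

5'-VCGWGATGTYWTYAGGTGTGACAGGCMYVCCTDDDBCAKC-3'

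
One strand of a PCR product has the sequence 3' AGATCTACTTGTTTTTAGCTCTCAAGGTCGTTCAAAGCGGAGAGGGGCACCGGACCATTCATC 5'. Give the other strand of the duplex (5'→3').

5'-TCTAGATGAACAAAAATCGAGAGTTCCAGCAAGTTTCGCCTCTCCCCGTGGCCTGGTAAGTAG-3'

The strand is given 3'→5', so its complement runs 5'→3' in the same left-to-right order: pair each base A↔T, G↔C.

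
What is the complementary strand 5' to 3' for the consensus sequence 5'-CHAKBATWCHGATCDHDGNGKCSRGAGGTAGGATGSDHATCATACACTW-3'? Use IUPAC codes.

Standard pairs A↔T, G↔C; ambiguity codes pair R↔Y, K↔M, W↔W, S↔S, B↔V, D↔H, N↔N. Complement (GDTMVTAWGDCTAGHDHCNCMGSYCTCCATCCTACSHDTAGTATGTGAW), then reverse for 5'→3'.

5'-WAGTGTATGATDHSCATCCTACCTCYSGMCNCHDHGATCDGWATVMTDG-3'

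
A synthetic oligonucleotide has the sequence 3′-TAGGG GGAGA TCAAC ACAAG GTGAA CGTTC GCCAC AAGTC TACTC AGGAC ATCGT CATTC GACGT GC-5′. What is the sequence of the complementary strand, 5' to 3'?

5′-ATCCCCCTCTAGTTGTGTTCCACTTGCAAGCGGTGTTCAGATGAGTCCTGTAGCAGTAAGCTGCACG-3′

The strand is given 3'→5', so its complement runs 5'→3' in the same left-to-right order: pair each base A↔T, G↔C.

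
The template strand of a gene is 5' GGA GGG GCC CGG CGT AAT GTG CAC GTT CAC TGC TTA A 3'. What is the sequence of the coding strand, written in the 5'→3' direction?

The coding strand is complementary and antiparallel to the template: take the complement (A↔T, G↔C) and reverse.

5'-TTAAGCAGTGAACGTGCACATTACGCCGGGCCCCTCC-3'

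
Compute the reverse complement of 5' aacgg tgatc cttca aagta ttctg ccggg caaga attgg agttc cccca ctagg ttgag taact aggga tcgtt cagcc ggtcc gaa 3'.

5′-TTCGGACCGGCTGAACGATCCCTAGTTACTCAACCTAGTGGGGGAACTCCAATTCTTGCCCGGCAGAATACTTTGAAGGATCACCGTT-3′

Complement each base (A↔T, G↔C): TTGCCACTAGGAAGTTTCATAAGACGGCCCGTTCTTAACCTCAAGGGGGTGATCCAACTCATTGATCCCTAGCAAGTCGGCCAGGCTT. Then reverse.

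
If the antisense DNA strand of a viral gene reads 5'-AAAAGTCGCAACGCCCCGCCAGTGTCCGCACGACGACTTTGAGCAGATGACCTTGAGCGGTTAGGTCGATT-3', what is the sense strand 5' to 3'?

The coding strand is complementary and antiparallel to the template: take the complement (A↔T, G↔C) and reverse.

5'-AATCGACCTAACCGCTCAAGGTCATCTGCTCAAAGTCGTCGTGCGGACACTGGCGGGGCGTTGCGACTTTT-3'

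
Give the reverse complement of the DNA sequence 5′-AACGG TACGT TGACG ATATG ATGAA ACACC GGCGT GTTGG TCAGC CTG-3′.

Complement each base (A↔T, G↔C): TTGCCATGCAACTGCTATACTACTTTGTGGCCGCACAACCAGTCGGAC. Then reverse.

5'-CAGGCTGACCAACACGCCGGTGTTTCATCATATCGTCAACGTACCGTT-3'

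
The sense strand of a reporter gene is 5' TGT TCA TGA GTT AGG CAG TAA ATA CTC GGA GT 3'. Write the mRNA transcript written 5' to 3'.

mRNA has the coding-strand sequence with U in place of T.

5'-UGUUCAUGAGUUAGGCAGUAAAUACUCGGAGU-3'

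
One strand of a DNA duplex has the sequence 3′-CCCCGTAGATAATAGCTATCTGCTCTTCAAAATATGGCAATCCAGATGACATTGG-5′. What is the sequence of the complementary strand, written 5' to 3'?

The strand is given 3'→5', so its complement runs 5'→3' in the same left-to-right order: pair each base A↔T, G↔C.

5'-GGGGCATCTATTATCGATAGACGAGAAGTTTTATACCGTTAGGTCTACTGTAACC-3'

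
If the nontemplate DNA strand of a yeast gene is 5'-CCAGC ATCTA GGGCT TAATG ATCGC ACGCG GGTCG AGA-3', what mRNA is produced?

5'-CCAGCAUCUAGGGCUUAAUGAUCGCACGCGGGUCGAGA-3'

The mRNA is synthesized from the template strand, so it matches the coding strand with T replaced by U.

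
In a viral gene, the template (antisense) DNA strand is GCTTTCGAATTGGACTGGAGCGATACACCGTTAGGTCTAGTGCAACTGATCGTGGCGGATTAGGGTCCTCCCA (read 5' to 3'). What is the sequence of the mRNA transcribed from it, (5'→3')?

5′-UGGGAGGACCCUAAUCCGCCACGAUCAGUUGCACUAGACCUAACGGUGUAUCGCUCCAGUCCAAUUCGAAAGC-3′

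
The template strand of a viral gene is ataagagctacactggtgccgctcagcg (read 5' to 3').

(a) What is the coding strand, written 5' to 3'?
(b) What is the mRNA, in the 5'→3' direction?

(a) 5′-CGCTGAGCGGCACCAGTGTAGCTCTTAT-3′
(b) 5'-CGCUGAGCGGCACCAGUGUAGCUCUUAU-3'

(a) The coding strand is the reverse complement of the template: complement TATTCTCGATGTGACCACGGCGAGTCGC, then reverse.
(b) mRNA has the coding-strand sequence with T→U.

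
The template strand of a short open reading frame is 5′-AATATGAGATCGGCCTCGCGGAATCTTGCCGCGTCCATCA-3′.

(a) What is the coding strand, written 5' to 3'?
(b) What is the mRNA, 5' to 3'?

(a) The coding strand is the reverse complement of the template: complement TTATACTCTAGCCGGAGCGCCTTAGAACGGCGCAGGTAGT, then reverse.
(b) mRNA has the coding-strand sequence with T→U.

(a) 5'-TGATGGACGCGGCAAGATTCCGCGAGGCCGATCTCATATT-3'
(b) 5'-UGAUGGACGCGGCAAGAUUCCGCGAGGCCGAUCUCAUAUU-3'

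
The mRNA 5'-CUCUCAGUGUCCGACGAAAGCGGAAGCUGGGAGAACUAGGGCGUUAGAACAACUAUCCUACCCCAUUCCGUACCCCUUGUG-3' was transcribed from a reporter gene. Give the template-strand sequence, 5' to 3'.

5′-CACAAGGGGTACGGAATGGGGTAGGATAGTTGTTCTAACGCCCTAGTTCTCCCAGCTTCCGCTTTCGTCGGACACTGAGAG-3′

Replace U with T to get the coding DNA strand: CTCTCAGTGTCCGACGAAAGCGGAAGCTGGGAGAACTAGGGCGTTAGAACAACTATCCTACCCCATTCCGTACCCCTTGTG. The template strand is its reverse complement (complement GAGAGTCACAGGCTGCTTTCGCCTTCGACCCTCTTGATCCCGCAATCTTGTTGATAGGATGGGGTAAGGCATGGGGAACAC, then reverse).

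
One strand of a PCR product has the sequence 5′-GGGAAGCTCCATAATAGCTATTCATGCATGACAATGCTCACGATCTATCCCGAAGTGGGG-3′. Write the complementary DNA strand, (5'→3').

Pairing A↔T and G↔C gives CCCTTCGAGGTATTATCGATAAGTACGTACTGTTACGAGTGCTAGATAGGGCTTCACCCC, running 3'→5'. Reverse for the 5'→3' convention.

5'-CCCCACTTCGGGATAGATCGTGAGCATTGTCATGCATGAATAGCTATTATGGAGCTTCCC-3'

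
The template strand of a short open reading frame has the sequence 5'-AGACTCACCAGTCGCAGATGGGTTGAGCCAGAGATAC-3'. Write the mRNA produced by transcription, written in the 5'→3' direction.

5'-GUAUCUCUGGCUCAACCCAUCUGCGACUGGUGAGUCU-3'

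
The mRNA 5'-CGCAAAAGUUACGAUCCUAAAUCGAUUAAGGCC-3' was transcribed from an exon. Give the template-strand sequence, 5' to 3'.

Replace U with T to get the coding DNA strand: CGCAAAAGTTACGATCCTAAATCGATTAAGGCC. The template strand is its reverse complement (complement GCGTTTTCAATGCTAGGATTTAGCTAATTCCGG, then reverse).

5'-GGCCTTAATCGATTTAGGATCGTAACTTTTGCG-3'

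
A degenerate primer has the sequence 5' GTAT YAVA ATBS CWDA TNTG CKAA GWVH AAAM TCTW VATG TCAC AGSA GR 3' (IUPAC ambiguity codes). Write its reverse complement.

5'-YCTSCTGTGACATBWAGAKTTTDBWCTTMGCANATHWGSVATTBTRATAC-3'

Standard pairs A↔T, G↔C; ambiguity codes pair R↔Y, M↔K, W↔W, S↔S, B↔V, D↔H, N↔N. Complement (CATARTBTTAVSGWHTANACGMTTCWBDTTTKAGAWBTACAGTGTCSTCY), then reverse for 5'→3'.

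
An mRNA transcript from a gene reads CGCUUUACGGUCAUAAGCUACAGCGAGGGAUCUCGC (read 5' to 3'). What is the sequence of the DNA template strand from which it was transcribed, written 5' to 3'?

5'-GCGAGATCCCTCGCTGTAGCTTATGACCGTAAAGCG-3'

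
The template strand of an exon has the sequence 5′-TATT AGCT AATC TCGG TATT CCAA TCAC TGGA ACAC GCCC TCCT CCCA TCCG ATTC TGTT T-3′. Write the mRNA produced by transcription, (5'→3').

5'-AAACAGAAUCGGAUGGGAGGAGGGCGUGUUCCAGUGAUUGGAAUACCGAGAUUAGCUAAUA-3'

RNA polymerase reads the template 3'→5' and synthesizes mRNA 5'→3' by base-pairing (A→U, T→A, G↔C). The complement of the template is ATAATCGATTAGAGCCATAAGGTTAGTGACCTTGTGCGGGAGGAGGGTAGGCTAAGACAAA; antiparallel, so 5'→3' the coding strand is AAACAGAATCGGATGGGAGGAGGGCGTGTTCCAGTGATTGGAATACCGAGATTAGCTAATA. Replace T with U for the mRNA.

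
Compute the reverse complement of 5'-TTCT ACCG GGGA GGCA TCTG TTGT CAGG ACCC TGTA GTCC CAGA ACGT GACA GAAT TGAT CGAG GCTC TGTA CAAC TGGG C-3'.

Complement each base (A↔T, G↔C): AAGATGGCCCCTCCGTAGACAACAGTCCTGGGACATCAGGGTCTTGCACTGTCTTAACTAGCTCCGAGACATGTTGACCCG. Then reverse.

5'-GCCCAGTTGTACAGAGCCTCGATCAATTCTGTCACGTTCTGGGACTACAGGGTCCTGACAACAGATGCCTCCCCGGTAGAA-3'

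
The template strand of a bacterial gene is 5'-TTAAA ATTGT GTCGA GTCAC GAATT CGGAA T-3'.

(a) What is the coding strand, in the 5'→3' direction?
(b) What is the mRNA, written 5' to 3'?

(a) The coding strand is the reverse complement of the template: complement AATTTTAACACAGCTCAGTGCTTAAGCCTTA, then reverse.
(b) mRNA has the coding-strand sequence with T→U.

(a) 5'-ATTCCGAATTCGTGACTCGACACAATTTTAA-3'
(b) 5'-AUUCCGAAUUCGUGACUCGACACAAUUUUAA-3'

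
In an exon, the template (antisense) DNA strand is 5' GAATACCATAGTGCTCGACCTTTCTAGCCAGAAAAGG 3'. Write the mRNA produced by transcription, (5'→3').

5'-CCUUUUCUGGCUAGAAAGGUCGAGCACUAUGGUAUUC-3'

The mRNA has the sequence of the coding strand (reverse complement of the template) with T→U. Reverse complement of GAATACCATAGTGCTCGACCTTTCTAGCCAGAAAAGG is CCTTTTCTGGCTAGAAAGGTCGAGCACTATGGTATTC; then T→U.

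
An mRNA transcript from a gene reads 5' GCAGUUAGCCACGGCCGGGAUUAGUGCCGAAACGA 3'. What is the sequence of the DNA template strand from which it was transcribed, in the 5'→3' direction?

Replace U with T to get the coding DNA strand: GCAGTTAGCCACGGCCGGGATTAGTGCCGAAACGA. The template strand is its reverse complement (complement CGTCAATCGGTGCCGGCCCTAATCACGGCTTTGCT, then reverse).

5'-TCGTTTCGGCACTAATCCCGGCCGTGGCTAACTGC-3'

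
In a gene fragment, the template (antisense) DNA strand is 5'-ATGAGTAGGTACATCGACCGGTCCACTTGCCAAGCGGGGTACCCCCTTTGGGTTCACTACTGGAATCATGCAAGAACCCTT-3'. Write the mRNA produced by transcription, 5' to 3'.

5'-AAGGGUUCUUGCAUGAUUCCAGUAGUGAACCCAAAGGGGGUACCCCGCUUGGCAAGUGGACCGGUCGAUGUACCUACUCAU-3'

The mRNA has the sequence of the coding strand (reverse complement of the template) with T→U. Reverse complement of ATGAGTAGGTACATCGACCGGTCCACTTGCCAAGCGGGGTACCCCCTTTGGGTTCACTACTGGAATCATGCAAGAACCCTT is AAGGGTTCTTGCATGATTCCAGTAGTGAACCCAAAGGGGGTACCCCGCTTGGCAAGTGGACCGGTCGATGTACCTACTCAT; then T→U.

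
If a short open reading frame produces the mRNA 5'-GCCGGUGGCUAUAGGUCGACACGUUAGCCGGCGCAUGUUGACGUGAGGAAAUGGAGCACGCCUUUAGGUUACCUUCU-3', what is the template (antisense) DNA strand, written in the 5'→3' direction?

Replace U with T to get the coding DNA strand: GCCGGTGGCTATAGGTCGACACGTTAGCCGGCGCATGTTGACGTGAGGAAATGGAGCACGCCTTTAGGTTACCTTCT. The template strand is its reverse complement (complement CGGCCACCGATATCCAGCTGTGCAATCGGCCGCGTACAACTGCACTCCTTTACCTCGTGCGGAAATCCAATGGAAGA, then reverse).

5'-AGAAGGTAACCTAAAGGCGTGCTCCATTTCCTCACGTCAACATGCGCCGGCTAACGTGTCGACCTATAGCCACCGGC-3'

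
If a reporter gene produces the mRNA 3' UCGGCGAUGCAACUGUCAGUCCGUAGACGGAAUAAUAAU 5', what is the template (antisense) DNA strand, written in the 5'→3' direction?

5′-AGCCGCTACGTTGACAGTCAGGCATCTGCCTTATTATTA-3′

Written 5'→3' the mRNA is UAAUAAUAAGGCAGAUGCCUGACUGUCAACGUAGCGGCU, so the coding DNA strand is TAATAATAAGGCAGATGCCTGACTGTCAACGTAGCGGCT. The template is its reverse complement.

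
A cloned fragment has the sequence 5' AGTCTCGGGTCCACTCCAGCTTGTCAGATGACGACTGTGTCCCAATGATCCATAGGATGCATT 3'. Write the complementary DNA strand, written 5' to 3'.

The complement of AGTCTCGGGTCCACTCCAGCTTGTCAGATGACGACTGTGTCCCAATGATCCATAGGATGCATT is TCAGAGCCCAGGTGAGGTCGAACAGTCTACTGCTGACACAGGGTTACTAGGTATCCTACGTAA (A↔T, G↔C). DNA strands are antiparallel, so the complementary strand runs 3'→5'; reversing gives the 5'→3' form.

5'-AATGCATCCTATGGATCATTGGGACACAGTCGTCATCTGACAAGCTGGAGTGGACCCGAGACT-3'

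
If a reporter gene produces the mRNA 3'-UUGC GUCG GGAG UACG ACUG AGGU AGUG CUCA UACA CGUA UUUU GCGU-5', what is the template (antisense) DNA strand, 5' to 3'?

Written 5'→3' the mRNA is UGCGUUUUAUGCACAUACUCGUGAUGGAGUCAGCAUGAGGGCUGCGUU, so the coding DNA strand is TGCGTTTTATGCACATACTCGTGATGGAGTCAGCATGAGGGCTGCGTT. The template is its reverse complement.

5'-AACGCAGCCCTCATGCTGACTCCATCACGAGTATGTGCATAAAACGCA-3'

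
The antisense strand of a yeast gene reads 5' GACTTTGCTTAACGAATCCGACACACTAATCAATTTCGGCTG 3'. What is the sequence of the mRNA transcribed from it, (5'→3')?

RNA polymerase reads the template 3'→5' and synthesizes mRNA 5'→3' by base-pairing (A→U, T→A, G↔C). The complement of the template is CTGAAACGAATTGCTTAGGCTGTGTGATTAGTTAAAGCCGAC; antiparallel, so 5'→3' the coding strand is CAGCCGAAATTGATTAGTGTGTCGGATTCGTTAAGCAAAGTC. Replace T with U for the mRNA.

5′-CAGCCGAAAUUGAUUAGUGUGUCGGAUUCGUUAAGCAAAGUC-3′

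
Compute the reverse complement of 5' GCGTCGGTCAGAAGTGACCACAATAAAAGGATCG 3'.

5'-CGATCCTTTTATTGTGGTCACTTCTGACCGACGC-3'

Reading the sequence 3'→5' and pairing each base (A↔T, G↔C) gives the reverse complement directly.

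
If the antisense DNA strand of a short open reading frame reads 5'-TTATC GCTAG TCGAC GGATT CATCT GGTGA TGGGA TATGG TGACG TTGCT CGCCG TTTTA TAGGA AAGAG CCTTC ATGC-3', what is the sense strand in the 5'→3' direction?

The coding strand is complementary and antiparallel to the template: take the complement (A↔T, G↔C) and reverse.

5'-GCATGAAGGCTCTTTCCTATAAAACGGCGAGCAACGTCACCATATCCCATCACCAGATGAATCCGTCGACTAGCGATAA-3'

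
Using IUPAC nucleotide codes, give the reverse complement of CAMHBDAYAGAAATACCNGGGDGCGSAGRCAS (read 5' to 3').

Standard pairs A↔T, G↔C; ambiguity codes pair R↔Y, M↔K, S↔S, B↔V, D↔H, N↔N. Complement (GTKDVHTRTCTTTATGGNCCCHCGCSTCYGTS), then reverse for 5'→3'.

5'-STGYCTSCGCHCCCNGGTATTTCTRTHVDKTG-3'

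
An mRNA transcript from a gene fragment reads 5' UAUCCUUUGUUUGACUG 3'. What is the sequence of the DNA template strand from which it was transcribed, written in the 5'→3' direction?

5'-CAGTCAAACAAAGGATA-3'

Replace U with T to get the coding DNA strand: TATCCTTTGTTTGACTG. The template strand is its reverse complement (complement ATAGGAAACAAACTGAC, then reverse).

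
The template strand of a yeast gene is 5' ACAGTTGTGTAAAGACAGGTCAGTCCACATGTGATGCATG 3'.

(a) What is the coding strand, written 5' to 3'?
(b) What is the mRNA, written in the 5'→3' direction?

(a) 5'-CATGCATCACATGTGGACTGACCTGTCTTTACACAACTGT-3'
(b) 5'-CAUGCAUCACAUGUGGACUGACCUGUCUUUACACAACUGU-3'

(a) The coding strand is the reverse complement of the template: complement TGTCAACACATTTCTGTCCAGTCAGGTGTACACTACGTAC, then reverse.
(b) mRNA has the coding-strand sequence with T→U.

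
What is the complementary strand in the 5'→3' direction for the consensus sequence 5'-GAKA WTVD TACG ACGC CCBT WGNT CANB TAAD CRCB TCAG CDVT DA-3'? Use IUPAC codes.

Standard pairs A↔T, G↔C; ambiguity codes pair R↔Y, K↔M, W↔W, B↔V, D↔H, N↔N. Complement (CTMTWABHATGCTGCGGGVAWCNAGTNVATTHGYGVAGTCGHBAHT), then reverse for 5'→3'.

5'-THABHGCTGAVGYGHTTAVNTGANCWAVGGGCGTCGTAHBAWTMTC-3'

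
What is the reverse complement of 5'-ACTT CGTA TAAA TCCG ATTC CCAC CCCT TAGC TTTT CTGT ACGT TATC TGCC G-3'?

5′-CGGCAGATAACGTACAGAAAAGCTAAGGGGTGGGAATCGGATTTATACGAAGT-3′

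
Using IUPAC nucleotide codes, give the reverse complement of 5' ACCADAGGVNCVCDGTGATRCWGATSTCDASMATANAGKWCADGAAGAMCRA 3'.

5'-TYGKTCTTCHTGWMCTNTATKSTHGASATCWGYATCACHGBGNBCCTHTGGT-3'

Standard pairs A↔T, G↔C; ambiguity codes pair R↔Y, M↔K, W↔W, S↔S, D↔H, V↔B, N↔N. Complement (TGGTHTCCBNGBGHCACTAYGWCTASAGHTSKTATNTCMWGTHCTTCTKGYT), then reverse for 5'→3'.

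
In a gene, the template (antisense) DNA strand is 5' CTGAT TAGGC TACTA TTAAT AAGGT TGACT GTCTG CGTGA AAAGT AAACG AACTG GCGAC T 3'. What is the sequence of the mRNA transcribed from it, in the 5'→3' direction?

5'-AGUCGCCAGUUCGUUUACUUUUCACGCAGACAGUCAACCUUAUUAAUAGUAGCCUAAUCAG-3'

RNA polymerase reads the template 3'→5' and synthesizes mRNA 5'→3' by base-pairing (A→U, T→A, G↔C). The complement of the template is GACTAATCCGATGATAATTATTCCAACTGACAGACGCACTTTTCATTTGCTTGACCGCTGA; antiparallel, so 5'→3' the coding strand is AGTCGCCAGTTCGTTTACTTTTCACGCAGACAGTCAACCTTATTAATAGTAGCCTAATCAG. Replace T with U for the mRNA.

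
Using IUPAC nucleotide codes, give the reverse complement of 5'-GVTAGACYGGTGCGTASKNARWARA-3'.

Standard pairs A↔T, G↔C; ambiguity codes pair R↔Y, K↔M, W↔W, S↔S, V↔B, N↔N. Complement (CBATCTGRCCACGCATSMNTYWTYT), then reverse for 5'→3'.

5′-TYTWYTNMSTACGCACCRGTCTABC-3′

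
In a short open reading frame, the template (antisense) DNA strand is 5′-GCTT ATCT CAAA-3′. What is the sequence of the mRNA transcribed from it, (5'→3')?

5'-UUUGAGAUAAGC-3'

RNA polymerase reads the template 3'→5' and synthesizes mRNA 5'→3' by base-pairing (A→U, T→A, G↔C). The complement of the template is CGAATAGAGTTT; antiparallel, so 5'→3' the coding strand is TTTGAGATAAGC. Replace T with U for the mRNA.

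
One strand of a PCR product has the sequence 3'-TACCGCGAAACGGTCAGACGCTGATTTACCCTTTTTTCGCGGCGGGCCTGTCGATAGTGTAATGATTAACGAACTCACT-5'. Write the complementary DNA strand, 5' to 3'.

5'-ATGGCGCTTTGCCAGTCTGCGACTAAATGGGAAAAAAGCGCCGCCCGGACAGCTATCACATTACTAATTGCTTGAGTGA-3'

The strand is given 3'→5', so its complement runs 5'→3' in the same left-to-right order: pair each base A↔T, G↔C.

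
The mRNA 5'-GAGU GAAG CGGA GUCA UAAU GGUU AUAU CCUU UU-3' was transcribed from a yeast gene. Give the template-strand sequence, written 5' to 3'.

5′-AAAAGGATATAACCATTATGACTCCGCTTCACTC-3′

Replace U with T to get the coding DNA strand: GAGTGAAGCGGAGTCATAATGGTTATATCCTTTT. The template strand is its reverse complement (complement CTCACTTCGCCTCAGTATTACCAATATAGGAAAA, then reverse).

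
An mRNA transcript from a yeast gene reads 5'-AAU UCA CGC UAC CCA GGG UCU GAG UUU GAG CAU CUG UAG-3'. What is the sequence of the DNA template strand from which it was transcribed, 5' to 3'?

5′-CTACAGATGCTCAAACTCAGACCCTGGGTAGCGTGAATT-3′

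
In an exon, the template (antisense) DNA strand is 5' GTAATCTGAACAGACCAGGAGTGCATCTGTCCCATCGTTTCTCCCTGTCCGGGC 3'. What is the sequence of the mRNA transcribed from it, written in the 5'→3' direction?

RNA polymerase reads the template 3'→5' and synthesizes mRNA 5'→3' by base-pairing (A→U, T→A, G↔C). The complement of the template is CATTAGACTTGTCTGGTCCTCACGTAGACAGGGTAGCAAAGAGGGACAGGCCCG; antiparallel, so 5'→3' the coding strand is GCCCGGACAGGGAGAAACGATGGGACAGATGCACTCCTGGTCTGTTCAGATTAC. Replace T with U for the mRNA.

5′-GCCCGGACAGGGAGAAACGAUGGGACAGAUGCACUCCUGGUCUGUUCAGAUUAC-3′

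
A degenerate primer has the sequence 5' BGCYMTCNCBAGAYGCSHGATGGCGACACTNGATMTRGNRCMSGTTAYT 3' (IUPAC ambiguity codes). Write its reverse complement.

5'-ARTAACSKGYNCYAKATCNAGTGTCGCCATCDSGCRTCTVGNGAKRGCV-3'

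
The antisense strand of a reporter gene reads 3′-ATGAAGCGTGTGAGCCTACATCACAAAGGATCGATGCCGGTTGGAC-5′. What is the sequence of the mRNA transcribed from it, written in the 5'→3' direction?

Reading the template 3'→5' as shown, RNA polymerase pairs each base (A→U, T→A, G↔C) to build mRNA 5'→3' directly.

5'-UACUUCGCACACUCGGAUGUAGUGUUUCCUAGCUACGGCCAACCUG-3'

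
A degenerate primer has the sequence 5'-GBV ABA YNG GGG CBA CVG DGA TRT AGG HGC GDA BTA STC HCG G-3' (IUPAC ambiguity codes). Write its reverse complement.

Standard pairs A↔T, G↔C; ambiguity codes pair R↔Y, S↔S, B↔V, D↔H, N↔N. Complement (CVBTVTRNCCCCGVTGBCHCTAYATCCDCGCHTVATSAGDGCC), then reverse for 5'→3'.

5'-CCGDGASTAVTHCGCDCCTAYATCHCBGTVGCCCCNRTVTBVC-3'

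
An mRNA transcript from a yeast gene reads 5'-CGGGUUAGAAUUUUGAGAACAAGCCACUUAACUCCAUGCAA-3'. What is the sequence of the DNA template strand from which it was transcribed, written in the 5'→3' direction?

5′-TTGCATGGAGTTAAGTGGCTTGTTCTCAAAATTCTAACCCG-3′

Replace U with T to get the coding DNA strand: CGGGTTAGAATTTTGAGAACAAGCCACTTAACTCCATGCAA. The template strand is its reverse complement (complement GCCCAATCTTAAAACTCTTGTTCGGTGAATTGAGGTACGTT, then reverse).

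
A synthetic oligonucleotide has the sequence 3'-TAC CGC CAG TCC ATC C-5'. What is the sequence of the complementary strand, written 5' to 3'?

5'-ATGGCGGTCAGGTAGG-3'

The strand is given 3'→5', so its complement runs 5'→3' in the same left-to-right order: pair each base A↔T, G↔C.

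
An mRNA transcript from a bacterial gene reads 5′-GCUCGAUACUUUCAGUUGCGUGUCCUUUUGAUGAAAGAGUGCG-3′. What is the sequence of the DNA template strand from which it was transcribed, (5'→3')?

Replace U with T to get the coding DNA strand: GCTCGATACTTTCAGTTGCGTGTCCTTTTGATGAAAGAGTGCG. The template strand is its reverse complement (complement CGAGCTATGAAAGTCAACGCACAGGAAAACTACTTTCTCACGC, then reverse).

5'-CGCACTCTTTCATCAAAAGGACACGCAACTGAAAGTATCGAGC-3'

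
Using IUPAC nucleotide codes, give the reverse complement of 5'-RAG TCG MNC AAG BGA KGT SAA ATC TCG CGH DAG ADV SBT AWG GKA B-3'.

5′-VTMCCWTAVSBHTCTHDCGCGAGATTTSACMTCVCTTGNKCGACTY-3′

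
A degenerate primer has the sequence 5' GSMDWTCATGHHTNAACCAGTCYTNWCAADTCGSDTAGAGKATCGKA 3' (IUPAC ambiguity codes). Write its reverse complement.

Standard pairs A↔T, G↔C; ambiguity codes pair Y↔R, M↔K, W↔W, S↔S, D↔H, N↔N. Complement (CSKHWAGTACDDANTTGGTCAGRANWGTTHAGCSHATCTCMTAGCMT), then reverse for 5'→3'.

5'-TMCGATMCTCTAHSCGAHTTGWNARGACTGGTTNADDCATGAWHKSC-3'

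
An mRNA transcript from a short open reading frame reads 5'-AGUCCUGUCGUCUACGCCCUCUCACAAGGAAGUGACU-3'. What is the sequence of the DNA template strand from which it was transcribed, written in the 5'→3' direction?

Replace U with T to get the coding DNA strand: AGTCCTGTCGTCTACGCCCTCTCACAAGGAAGTGACT. The template strand is its reverse complement (complement TCAGGACAGCAGATGCGGGAGAGTGTTCCTTCACTGA, then reverse).

5'-AGTCACTTCCTTGTGAGAGGGCGTAGACGACAGGACT-3'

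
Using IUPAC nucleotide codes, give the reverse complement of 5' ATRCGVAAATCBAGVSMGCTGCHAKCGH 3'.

5'-DCGMTDGCAGCKSBCTVGATTTBCGYAT-3'

Standard pairs A↔T, G↔C; ambiguity codes pair R↔Y, M↔K, S↔S, B↔V, H↔D. Complement (TAYGCBTTTAGVTCBSKCGACGDTMGCD), then reverse for 5'→3'.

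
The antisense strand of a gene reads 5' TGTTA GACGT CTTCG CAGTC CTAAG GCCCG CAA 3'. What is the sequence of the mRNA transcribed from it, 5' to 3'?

5'-UUGCGGGCCUUAGGACUGCGAAGACGUCUAACA-3'

RNA polymerase reads the template 3'→5' and synthesizes mRNA 5'→3' by base-pairing (A→U, T→A, G↔C). The complement of the template is ACAATCTGCAGAAGCGTCAGGATTCCGGGCGTT; antiparallel, so 5'→3' the coding strand is TTGCGGGCCTTAGGACTGCGAAGACGTCTAACA. Replace T with U for the mRNA.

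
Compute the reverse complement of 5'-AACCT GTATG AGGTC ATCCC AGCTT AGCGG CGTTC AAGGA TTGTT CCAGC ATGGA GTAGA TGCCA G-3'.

5'-CTGGCATCTACTCCATGCTGGAACAATCCTTGAACGCCGCTAAGCTGGGATGACCTCATACAGGTT-3'

Complement each base (A↔T, G↔C): TTGGACATACTCCAGTAGGGTCGAATCGCCGCAAGTTCCTAACAAGGTCGTACCTCATCTACGGTC. Then reverse.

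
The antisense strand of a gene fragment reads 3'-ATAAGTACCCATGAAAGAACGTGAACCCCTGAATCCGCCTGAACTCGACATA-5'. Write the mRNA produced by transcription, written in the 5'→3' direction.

Reading the template 3'→5' as shown, RNA polymerase pairs each base (A→U, T→A, G↔C) to build mRNA 5'→3' directly.

5'-UAUUCAUGGGUACUUUCUUGCACUUGGGGACUUAGGCGGACUUGAGCUGUAU-3'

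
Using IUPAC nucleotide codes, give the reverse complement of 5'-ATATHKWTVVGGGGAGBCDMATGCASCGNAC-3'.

5'-GTNCGSTGCATKHGVCTCCCCBBAWMDATAT-3'

Standard pairs A↔T, G↔C; ambiguity codes pair M↔K, W↔W, S↔S, B↔V, D↔H, N↔N. Complement (TATADMWABBCCCCTCVGHKTACGTSGCNTG), then reverse for 5'→3'.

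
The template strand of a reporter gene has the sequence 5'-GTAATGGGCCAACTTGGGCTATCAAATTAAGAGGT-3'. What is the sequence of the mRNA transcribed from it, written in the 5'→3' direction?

The mRNA has the sequence of the coding strand (reverse complement of the template) with T→U. Reverse complement of GTAATGGGCCAACTTGGGCTATCAAATTAAGAGGT is ACCTCTTAATTTGATAGCCCAAGTTGGCCCATTAC; then T→U.

5'-ACCUCUUAAUUUGAUAGCCCAAGUUGGCCCAUUAC-3'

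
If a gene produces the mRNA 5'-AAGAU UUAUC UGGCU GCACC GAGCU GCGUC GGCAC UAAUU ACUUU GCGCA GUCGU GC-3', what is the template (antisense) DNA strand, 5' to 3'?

5'-GCACGACTGCGCAAAGTAATTAGTGCCGACGCAGCTCGGTGCAGCCAGATAAATCTT-3'

Replace U with T to get the coding DNA strand: AAGATTTATCTGGCTGCACCGAGCTGCGTCGGCACTAATTACTTTGCGCAGTCGTGC. The template strand is its reverse complement (complement TTCTAAATAGACCGACGTGGCTCGACGCAGCCGTGATTAATGAAACGCGTCAGCACG, then reverse).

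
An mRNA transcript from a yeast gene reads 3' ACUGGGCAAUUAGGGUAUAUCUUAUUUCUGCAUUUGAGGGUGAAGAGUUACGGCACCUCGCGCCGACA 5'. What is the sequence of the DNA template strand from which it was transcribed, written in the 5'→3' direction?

5'-TGACCCGTTAATCCCATATAGAATAAAGACGTAAACTCCCACTTCTCAATGCCGTGGAGCGCGGCTGT-3'

Written 5'→3' the mRNA is ACAGCCGCGCUCCACGGCAUUGAGAAGUGGGAGUUUACGUCUUUAUUCUAUAUGGGAUUAACGGGUCA, so the coding DNA strand is ACAGCCGCGCTCCACGGCATTGAGAAGTGGGAGTTTACGTCTTTATTCTATATGGGATTAACGGGTCA. The template is its reverse complement.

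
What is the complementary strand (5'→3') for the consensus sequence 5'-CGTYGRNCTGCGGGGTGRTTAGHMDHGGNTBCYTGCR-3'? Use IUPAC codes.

5'-YGCARGVANCCDHKDCTAAYCACCCCGCAGNYCRACG-3'

Standard pairs A↔T, G↔C; ambiguity codes pair R↔Y, M↔K, B↔V, D↔H, N↔N. Complement (GCARCYNGACGCCCCACYAATCDKHDCCNAVGRACGY), then reverse for 5'→3'.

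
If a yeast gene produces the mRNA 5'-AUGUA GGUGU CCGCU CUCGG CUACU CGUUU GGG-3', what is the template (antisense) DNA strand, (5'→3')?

5′-CCCAAACGAGTAGCCGAGAGCGGACACCTACAT-3′

Replace U with T to get the coding DNA strand: ATGTAGGTGTCCGCTCTCGGCTACTCGTTTGGG. The template strand is its reverse complement (complement TACATCCACAGGCGAGAGCCGATGAGCAAACCC, then reverse).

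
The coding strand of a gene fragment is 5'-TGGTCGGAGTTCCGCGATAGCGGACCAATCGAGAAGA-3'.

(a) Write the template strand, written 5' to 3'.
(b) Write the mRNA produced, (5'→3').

(a) 5'-TCTTCTCGATTGGTCCGCTATCGCGGAACTCCGACCA-3'
(b) 5'-UGGUCGGAGUUCCGCGAUAGCGGACCAAUCGAGAAGA-3'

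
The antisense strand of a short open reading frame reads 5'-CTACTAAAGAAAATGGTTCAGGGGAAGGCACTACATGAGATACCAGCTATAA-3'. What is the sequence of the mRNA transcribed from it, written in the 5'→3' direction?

5'-UUAUAGCUGGUAUCUCAUGUAGUGCCUUCCCCUGAACCAUUUUCUUUAGUAG-3'

RNA polymerase reads the template 3'→5' and synthesizes mRNA 5'→3' by base-pairing (A→U, T→A, G↔C). The complement of the template is GATGATTTCTTTTACCAAGTCCCCTTCCGTGATGTACTCTATGGTCGATATT; antiparallel, so 5'→3' the coding strand is TTATAGCTGGTATCTCATGTAGTGCCTTCCCCTGAACCATTTTCTTTAGTAG. Replace T with U for the mRNA.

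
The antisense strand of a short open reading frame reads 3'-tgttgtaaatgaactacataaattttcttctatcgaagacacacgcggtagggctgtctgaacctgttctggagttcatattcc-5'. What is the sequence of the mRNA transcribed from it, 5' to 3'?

Reading the template 3'→5' as shown, RNA polymerase pairs each base (A→U, T→A, G↔C) to build mRNA 5'→3' directly.

5′-ACAACAUUUACUUGAUGUAUUUAAAAGAAGAUAGCUUCUGUGUGCGCCAUCCCGACAGACUUGGACAAGACCUCAAGUAUAAGG-3′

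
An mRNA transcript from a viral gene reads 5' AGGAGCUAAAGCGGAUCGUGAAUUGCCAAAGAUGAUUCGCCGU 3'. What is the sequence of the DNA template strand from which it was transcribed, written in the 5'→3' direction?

5'-ACGGCGAATCATCTTTGGCAATTCACGATCCGCTTTAGCTCCT-3'

Replace U with T to get the coding DNA strand: AGGAGCTAAAGCGGATCGTGAATTGCCAAAGATGATTCGCCGT. The template strand is its reverse complement (complement TCCTCGATTTCGCCTAGCACTTAACGGTTTCTACTAAGCGGCA, then reverse).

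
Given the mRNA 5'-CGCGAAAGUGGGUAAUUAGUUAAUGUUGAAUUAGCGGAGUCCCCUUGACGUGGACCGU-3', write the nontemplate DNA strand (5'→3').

5'-CGCGAAAGTGGGTAATTAGTTAATGTTGAATTAGCGGAGTCCCCTTGACGTGGACCGT-3'

The coding DNA strand has the same 5'→3' sequence as the mRNA with U replaced by T.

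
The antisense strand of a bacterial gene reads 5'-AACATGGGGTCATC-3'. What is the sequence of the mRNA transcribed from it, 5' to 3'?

The mRNA has the sequence of the coding strand (reverse complement of the template) with T→U. Reverse complement of AACATGGGGTCATC is GATGACCCCATGTT; then T→U.

5'-GAUGACCCCAUGUU-3'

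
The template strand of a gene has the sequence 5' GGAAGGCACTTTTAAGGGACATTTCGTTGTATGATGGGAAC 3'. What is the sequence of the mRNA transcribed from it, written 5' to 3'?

5′-GUUCCCAUCAUACAACGAAAUGUCCCUUAAAAGUGCCUUCC-3′

RNA polymerase reads the template 3'→5' and synthesizes mRNA 5'→3' by base-pairing (A→U, T→A, G↔C). The complement of the template is CCTTCCGTGAAAATTCCCTGTAAAGCAACATACTACCCTTG; antiparallel, so 5'→3' the coding strand is GTTCCCATCATACAACGAAATGTCCCTTAAAAGTGCCTTCC. Replace T with U for the mRNA.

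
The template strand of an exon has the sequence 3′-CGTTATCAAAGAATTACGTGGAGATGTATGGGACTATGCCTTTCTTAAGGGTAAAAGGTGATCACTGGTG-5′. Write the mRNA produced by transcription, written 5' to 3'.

5'-GCAAUAGUUUCUUAAUGCACCUCUACAUACCCUGAUACGGAAAGAAUUCCCAUUUUCCACUAGUGACCAC-3'

Reading the template 3'→5' as shown, RNA polymerase pairs each base (A→U, T→A, G↔C) to build mRNA 5'→3' directly.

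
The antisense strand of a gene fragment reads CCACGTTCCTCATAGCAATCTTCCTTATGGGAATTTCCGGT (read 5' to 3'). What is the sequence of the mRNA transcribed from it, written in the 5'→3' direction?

5'-ACCGGAAAUUCCCAUAAGGAAGAUUGCUAUGAGGAACGUGG-3'

The mRNA has the sequence of the coding strand (reverse complement of the template) with T→U. Reverse complement of CCACGTTCCTCATAGCAATCTTCCTTATGGGAATTTCCGGT is ACCGGAAATTCCCATAAGGAAGATTGCTATGAGGAACGTGG; then T→U.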